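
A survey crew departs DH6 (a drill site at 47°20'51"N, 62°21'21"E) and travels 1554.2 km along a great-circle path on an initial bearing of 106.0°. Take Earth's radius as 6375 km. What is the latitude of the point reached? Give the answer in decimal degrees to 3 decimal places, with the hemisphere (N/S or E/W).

DH6: φ = +47.34750°, λ = +62.35583°
δ = d/R = 1554.2/6375 = 0.243796 rad
φ₂ = arcsin(sin φ₁ cos δ + cos φ₁ sin δ cos θ)
   = arcsin(0.73548·0.97043 + 0.67755·0.24139·-0.27564) = 41.96267°
λ₂ = λ₁ + atan2(sin θ sin δ cos φ₁, cos δ − sin φ₁ sin φ₂) = 80.53888°

41.963°N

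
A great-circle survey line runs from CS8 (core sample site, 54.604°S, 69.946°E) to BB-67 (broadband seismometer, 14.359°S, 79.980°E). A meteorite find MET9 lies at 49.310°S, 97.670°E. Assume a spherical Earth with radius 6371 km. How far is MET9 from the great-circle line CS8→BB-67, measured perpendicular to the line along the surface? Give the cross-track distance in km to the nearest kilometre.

δ₁₃ = central angle CS8→MET9 = 0.309843 rad  (haversine)
θ₁₃ = bearing CS8→MET9 = 84.117°,  θ₁₂ = bearing CS8→BB-67 = 14.909°
dₓₜ = R·arcsin(sin δ₁₃ · sin(θ₁₃ − θ₁₂)) = 6371·arcsin(0.30491·sin(69.208°)) = 1841.607 km
|dₓₜ| = 1841.607 km

1842 km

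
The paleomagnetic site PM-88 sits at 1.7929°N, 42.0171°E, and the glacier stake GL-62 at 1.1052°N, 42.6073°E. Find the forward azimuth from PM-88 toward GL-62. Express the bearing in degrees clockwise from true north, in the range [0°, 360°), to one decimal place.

Δλ = 0.5902°
y = sin Δλ · cos φ₂ = 0.010299
x = cos φ₁ sin φ₂ − sin φ₁ cos φ₂ cos Δλ = -0.012001
θ = atan2(y, x) = 139.3642° → 139.3642° (mod 360°)

139.4°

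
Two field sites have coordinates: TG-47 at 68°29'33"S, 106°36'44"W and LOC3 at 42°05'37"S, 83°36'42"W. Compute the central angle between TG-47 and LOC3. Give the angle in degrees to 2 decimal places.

29.06°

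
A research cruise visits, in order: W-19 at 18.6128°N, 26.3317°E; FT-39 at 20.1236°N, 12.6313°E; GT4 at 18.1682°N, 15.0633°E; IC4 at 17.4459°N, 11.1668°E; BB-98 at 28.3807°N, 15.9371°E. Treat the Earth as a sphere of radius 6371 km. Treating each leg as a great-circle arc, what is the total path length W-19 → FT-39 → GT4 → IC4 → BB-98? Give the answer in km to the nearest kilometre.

3512 km

W-19→FT-39: c = 0.227053 rad, d = 1446.55 km
FT-39→GT4: c = 0.052653 rad, d = 335.46 km
GT4→IC4: c = 0.065963 rad, d = 420.25 km
IC4→BB-98: c = 0.205612 rad, d = 1309.95 km
Total = 1446.55 + 335.46 + 420.25 + 1309.95 = 3512.21 km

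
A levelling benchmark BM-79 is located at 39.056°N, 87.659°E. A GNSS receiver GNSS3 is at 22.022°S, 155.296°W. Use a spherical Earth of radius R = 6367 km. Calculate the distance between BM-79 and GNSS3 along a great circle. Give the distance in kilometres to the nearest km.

13813 km

Δφ = -61.0780°,  Δλ = 117.0450°
a = sin²(Δφ/2) + cos φ₁ cos φ₂ sin²(Δλ/2) = 0.781788
c = 2·arcsin(√a) = 2.169505 rad = 124.3035°
d = R·c = 6367 × 2.169505 = 13813.2 km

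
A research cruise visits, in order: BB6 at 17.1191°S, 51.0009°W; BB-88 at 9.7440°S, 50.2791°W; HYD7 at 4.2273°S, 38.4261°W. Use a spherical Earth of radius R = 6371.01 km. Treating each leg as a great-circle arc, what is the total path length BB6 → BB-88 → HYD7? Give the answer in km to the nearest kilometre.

2268 km

BB6→BB-88: c = 0.129301 rad, d = 823.78 km
BB-88→HYD7: c = 0.226712 rad, d = 1444.38 km
Total = 823.78 + 1444.38 = 2268.16 km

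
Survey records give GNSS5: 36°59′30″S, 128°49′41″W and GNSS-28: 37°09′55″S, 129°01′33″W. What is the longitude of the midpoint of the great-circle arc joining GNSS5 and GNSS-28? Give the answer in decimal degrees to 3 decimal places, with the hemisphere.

GNSS5: φ = -36.99167°, λ = -128.82806°
GNSS-28: φ = -37.16528°, λ = -129.02583°
Bx = cos φ₂ cos Δλ = 0.796891,  By = cos φ₂ sin Δλ = -0.002751
φₘ = atan2(sin φ₁ + sin φ₂, √((cos φ₁ + Bx)² + By²)) = -37.07851°
λₘ = λ₁ + atan2(By, cos φ₁ + Bx) = -128.92683°

128.927°W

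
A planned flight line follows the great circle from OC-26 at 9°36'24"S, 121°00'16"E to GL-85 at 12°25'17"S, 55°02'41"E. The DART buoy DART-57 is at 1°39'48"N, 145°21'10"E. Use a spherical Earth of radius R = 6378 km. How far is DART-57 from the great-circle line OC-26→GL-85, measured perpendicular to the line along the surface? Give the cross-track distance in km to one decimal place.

OC-26: φ = -9.60667°, λ = +121.00444°
GL-85: φ = -12.42139°, λ = +55.04472°
DART-57: φ = +1.66333°, λ = +145.35278°
δ₁₃ = central angle OC-26→DART-57 = 0.466702 rad  (haversine)
θ₁₃ = bearing OC-26→DART-57 = 66.336°,  θ₁₂ = bearing OC-26→GL-85 = 260.723°
dₓₜ = R·arcsin(sin δ₁₃ · sin(θ₁₃ − θ₁₂)) = 6378·arcsin(0.44994·sin(-194.387°)) = 714.524 km
|dₓₜ| = 714.524 km

714.5 km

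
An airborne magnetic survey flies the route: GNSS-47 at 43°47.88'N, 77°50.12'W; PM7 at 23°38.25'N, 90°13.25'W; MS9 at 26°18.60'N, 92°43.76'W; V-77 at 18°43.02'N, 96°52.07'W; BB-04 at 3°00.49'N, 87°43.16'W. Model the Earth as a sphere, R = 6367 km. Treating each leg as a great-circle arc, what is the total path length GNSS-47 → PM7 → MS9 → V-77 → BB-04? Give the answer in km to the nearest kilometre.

5853 km

GNSS-47: φ = +43.79800°, λ = -77.83533°
PM7: φ = +23.63750°, λ = -90.22083°
MS9: φ = +26.31000°, λ = -92.72933°
V-77: φ = +18.71700°, λ = -96.86783°
BB-04: φ = +3.00817°, λ = -87.71933°
GNSS-47→PM7: c = 0.394102 rad, d = 2509.25 km
PM7→MS9: c = 0.061240 rad, d = 389.91 km
MS9→V-77: c = 0.148339 rad, d = 944.47 km
V-77→BB-04: c = 0.315572 rad, d = 2009.25 km
Total = 2509.25 + 389.91 + 944.47 + 2009.25 = 5852.88 km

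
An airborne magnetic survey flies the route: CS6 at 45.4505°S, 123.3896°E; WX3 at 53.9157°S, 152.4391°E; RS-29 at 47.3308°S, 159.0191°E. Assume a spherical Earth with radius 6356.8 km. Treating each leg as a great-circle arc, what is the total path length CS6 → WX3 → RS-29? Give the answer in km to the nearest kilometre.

CS6→WX3: c = 0.356490 rad, d = 2266.14 km
WX3→RS-29: c = 0.135946 rad, d = 864.18 km
Total = 2266.14 + 864.18 = 3130.32 km

3130 km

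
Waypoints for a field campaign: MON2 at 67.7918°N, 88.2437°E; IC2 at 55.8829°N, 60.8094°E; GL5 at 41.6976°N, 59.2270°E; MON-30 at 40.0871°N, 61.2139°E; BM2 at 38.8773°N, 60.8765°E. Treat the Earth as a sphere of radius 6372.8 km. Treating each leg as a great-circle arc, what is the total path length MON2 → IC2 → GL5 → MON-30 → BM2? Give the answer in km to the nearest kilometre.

MON2→IC2: c = 0.302363 rad, d = 1926.90 km
IC2→GL5: c = 0.248231 rad, d = 1581.93 km
GL5→MON-30: c = 0.038433 rad, d = 244.93 km
MON-30→BM2: c = 0.021599 rad, d = 137.64 km
Total = 1926.90 + 1581.93 + 244.93 + 137.64 = 3891.40 km

3891 km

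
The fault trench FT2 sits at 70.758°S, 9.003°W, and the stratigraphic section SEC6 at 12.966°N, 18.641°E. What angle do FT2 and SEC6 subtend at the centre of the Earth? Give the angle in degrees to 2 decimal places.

Δφ = 83.7240°,  Δλ = 27.6440°
a = sin²(Δφ/2) + cos φ₁ cos φ₂ sin²(Δλ/2) = 0.463671
c = 2·arcsin(√a) = 1.498075 rad = 85.8334°

85.83°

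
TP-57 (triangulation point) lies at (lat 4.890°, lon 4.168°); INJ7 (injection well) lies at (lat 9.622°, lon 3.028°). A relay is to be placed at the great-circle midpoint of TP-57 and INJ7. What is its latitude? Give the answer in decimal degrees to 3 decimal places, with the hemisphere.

7.256°N

Bx = cos φ₂ cos Δλ = 0.985737,  By = cos φ₂ sin Δλ = -0.019616
φₘ = atan2(sin φ₁ + sin φ₂, √((cos φ₁ + Bx)² + By²)) = 7.25636°
λₘ = λ₁ + atan2(By, cos φ₁ + Bx) = 3.60100°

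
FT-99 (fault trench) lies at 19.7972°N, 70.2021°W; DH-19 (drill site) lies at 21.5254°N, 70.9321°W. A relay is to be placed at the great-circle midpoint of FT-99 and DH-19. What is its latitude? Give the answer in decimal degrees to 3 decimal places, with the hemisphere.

20.662°N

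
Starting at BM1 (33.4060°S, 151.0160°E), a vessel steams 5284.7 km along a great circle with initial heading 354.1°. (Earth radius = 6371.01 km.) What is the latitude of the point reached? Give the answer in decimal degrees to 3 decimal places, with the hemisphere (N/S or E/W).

δ = d/R = 5284.7/6371.01 = 0.829492 rad
φ₂ = arcsin(sin φ₁ cos δ + cos φ₁ sin δ cos θ)
   = arcsin(-0.55057·0.67525 + 0.83479·0.73759·0.99470) = 13.92775°
λ₂ = λ₁ + atan2(sin θ sin δ cos φ₁, cos δ − sin φ₁ sin φ₂) = 146.53577°

13.928°N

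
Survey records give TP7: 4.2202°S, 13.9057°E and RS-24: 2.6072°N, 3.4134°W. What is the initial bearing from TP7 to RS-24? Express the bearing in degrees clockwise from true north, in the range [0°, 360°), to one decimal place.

291.2°

Δλ = -17.3191°
y = sin Δλ · cos φ₂ = -0.297385
x = cos φ₁ sin φ₂ − sin φ₁ cos φ₂ cos Δλ = 0.115546
θ = atan2(y, x) = -68.7669° → 291.2331° (mod 360°)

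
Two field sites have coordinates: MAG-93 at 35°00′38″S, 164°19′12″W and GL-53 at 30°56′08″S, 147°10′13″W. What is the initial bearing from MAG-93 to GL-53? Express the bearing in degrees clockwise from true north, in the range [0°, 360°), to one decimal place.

MAG-93: φ = -35.01056°, λ = -164.32000°
GL-53: φ = -30.93556°, λ = -147.17028°
Δλ = 17.1497°
y = sin Δλ · cos φ₂ = 0.252923
x = cos φ₁ sin φ₂ − sin φ₁ cos φ₂ cos Δλ = 0.049182
θ = atan2(y, x) = 78.9960° → 78.9960° (mod 360°)

79.0°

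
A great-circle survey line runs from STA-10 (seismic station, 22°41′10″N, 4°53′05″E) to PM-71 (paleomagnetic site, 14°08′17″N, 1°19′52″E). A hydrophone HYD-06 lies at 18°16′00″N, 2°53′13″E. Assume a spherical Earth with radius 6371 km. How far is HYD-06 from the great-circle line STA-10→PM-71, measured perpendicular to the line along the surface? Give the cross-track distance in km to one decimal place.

11.1 km

STA-10: φ = +22.68611°, λ = +4.88472°
PM-71: φ = +14.13806°, λ = +1.33111°
HYD-06: φ = +18.26667°, λ = +2.88694°
δ₁₃ = central angle STA-10→HYD-06 = 0.083761 rad  (haversine)
θ₁₃ = bearing STA-10→HYD-06 = 203.309°,  θ₁₂ = bearing STA-10→PM-71 = 202.114°
dₓₜ = R·arcsin(sin δ₁₃ · sin(θ₁₃ − θ₁₂)) = 6371·arcsin(0.08366·sin(1.195°)) = 11.116 km
|dₓₜ| = 11.116 km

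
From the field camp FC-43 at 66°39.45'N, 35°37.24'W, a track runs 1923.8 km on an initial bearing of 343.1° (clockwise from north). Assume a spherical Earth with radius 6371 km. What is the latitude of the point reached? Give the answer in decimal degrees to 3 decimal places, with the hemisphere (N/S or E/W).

FC-43: φ = +66.65750°, λ = -35.62067°
δ = d/R = 1923.8/6371 = 0.301962 rad
φ₂ = arcsin(sin φ₁ cos δ + cos φ₁ sin δ cos θ)
   = arcsin(0.91815·0.95475 + 0.39623·0.29739·0.95681) = 81.63339°
λ₂ = λ₁ + atan2(sin θ sin δ cos φ₁, cos δ − sin φ₁ sin φ₂) = -72.07295°

81.633°N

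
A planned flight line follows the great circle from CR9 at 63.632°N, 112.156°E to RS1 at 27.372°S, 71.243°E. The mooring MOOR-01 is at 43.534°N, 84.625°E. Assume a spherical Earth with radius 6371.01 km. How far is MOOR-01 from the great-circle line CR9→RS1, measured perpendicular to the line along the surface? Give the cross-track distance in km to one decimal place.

725.2 km

δ₁₃ = central angle CR9→MOOR-01 = 0.444920 rad  (haversine)
θ₁₃ = bearing CR9→MOOR-01 = 231.133°,  θ₁₂ = bearing CR9→RS1 = 215.831°
dₓₜ = R·arcsin(sin δ₁₃ · sin(θ₁₃ − θ₁₂)) = 6371.01·arcsin(0.43039·sin(15.302°)) = 725.192 km
|dₓₜ| = 725.192 km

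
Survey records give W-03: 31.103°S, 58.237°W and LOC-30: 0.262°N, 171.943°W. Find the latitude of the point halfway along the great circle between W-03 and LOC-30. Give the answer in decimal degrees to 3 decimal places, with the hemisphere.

26.608°S

Bx = cos φ₂ cos Δλ = -0.402039,  By = cos φ₂ sin Δλ = -0.915611
φₘ = atan2(sin φ₁ + sin φ₂, √((cos φ₁ + Bx)² + By²)) = -26.60840°
λₘ = λ₁ + atan2(By, cos φ₁ + Bx) = -121.85270°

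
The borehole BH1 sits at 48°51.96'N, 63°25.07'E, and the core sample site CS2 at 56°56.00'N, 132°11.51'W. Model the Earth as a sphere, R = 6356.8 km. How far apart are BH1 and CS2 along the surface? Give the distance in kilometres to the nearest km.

8145 km

BH1: φ = +48.86600°, λ = +63.41783°
CS2: φ = +56.93333°, λ = -132.19183°
Δφ = 8.0673°,  Δλ = 164.3903°
a = sin²(Δφ/2) + cos φ₁ cos φ₂ sin²(Δλ/2) = 0.357247
c = 2·arcsin(√a) = 1.281261 rad = 73.4108°
d = R·c = 6356.8 × 1.281261 = 8144.7 km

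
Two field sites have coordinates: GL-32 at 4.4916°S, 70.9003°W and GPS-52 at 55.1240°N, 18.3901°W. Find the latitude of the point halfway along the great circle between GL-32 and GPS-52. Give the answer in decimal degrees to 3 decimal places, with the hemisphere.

27.601°N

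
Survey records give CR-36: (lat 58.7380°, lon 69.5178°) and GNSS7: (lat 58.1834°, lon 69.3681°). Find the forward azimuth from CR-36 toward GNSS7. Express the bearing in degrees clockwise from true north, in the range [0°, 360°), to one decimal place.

Δλ = -0.1497°
y = sin Δλ · cos φ₂ = -0.001377
x = cos φ₁ sin φ₂ − sin φ₁ cos φ₂ cos Δλ = -0.009678
θ = atan2(y, x) = -171.8995° → 188.1005° (mod 360°)

188.1°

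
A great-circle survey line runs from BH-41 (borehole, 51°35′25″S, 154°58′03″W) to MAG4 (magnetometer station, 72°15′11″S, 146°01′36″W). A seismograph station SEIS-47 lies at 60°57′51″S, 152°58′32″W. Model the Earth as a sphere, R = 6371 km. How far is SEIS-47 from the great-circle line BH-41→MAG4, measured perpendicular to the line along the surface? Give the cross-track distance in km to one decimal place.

BH-41: φ = -51.59028°, λ = -154.96750°
MAG4: φ = -72.25306°, λ = -146.02667°
SEIS-47: φ = -60.96417°, λ = -152.97556°
δ₁₃ = central angle BH-41→SEIS-47 = 0.164720 rad  (haversine)
θ₁₃ = bearing BH-41→SEIS-47 = 174.095°,  θ₁₂ = bearing BH-41→MAG4 = 172.415°
dₓₜ = R·arcsin(sin δ₁₃ · sin(θ₁₃ − θ₁₂)) = 6371·arcsin(0.16398·sin(1.679°)) = 30.616 km
|dₓₜ| = 30.616 km

30.6 km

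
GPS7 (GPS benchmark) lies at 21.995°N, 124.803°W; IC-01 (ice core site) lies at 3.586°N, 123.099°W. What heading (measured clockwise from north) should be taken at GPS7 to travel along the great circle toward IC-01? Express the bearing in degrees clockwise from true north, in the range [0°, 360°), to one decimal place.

174.6°

Δλ = 1.7040°
y = sin Δλ · cos φ₂ = 0.029678
x = cos φ₁ sin φ₂ − sin φ₁ cos φ₂ cos Δλ = -0.315633
θ = atan2(y, x) = 174.6285° → 174.6285° (mod 360°)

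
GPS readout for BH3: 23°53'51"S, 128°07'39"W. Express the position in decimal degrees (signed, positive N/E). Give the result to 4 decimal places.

lat: 23.8975° S → -23.8975°
lon: 128.1275° W → -128.1275°

-23.8975°, -128.1275°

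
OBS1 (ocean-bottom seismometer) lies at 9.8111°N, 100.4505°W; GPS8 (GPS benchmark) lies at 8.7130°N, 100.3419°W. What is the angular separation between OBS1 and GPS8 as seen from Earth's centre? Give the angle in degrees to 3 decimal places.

1.103°

Δφ = -1.0981°,  Δλ = 0.1086°
a = sin²(Δφ/2) + cos φ₁ cos φ₂ sin²(Δλ/2) = 0.000093
c = 2·arcsin(√a) = 0.019257 rad = 1.1033°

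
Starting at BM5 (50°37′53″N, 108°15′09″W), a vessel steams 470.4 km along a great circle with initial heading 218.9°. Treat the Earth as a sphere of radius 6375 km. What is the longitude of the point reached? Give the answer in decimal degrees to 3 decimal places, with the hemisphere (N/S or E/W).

BM5: φ = +50.63139°, λ = -108.25250°
δ = d/R = 470.4/6375 = 0.073788 rad
φ₂ = arcsin(sin φ₁ cos δ + cos φ₁ sin δ cos θ)
   = arcsin(0.77308·0.99728 + 0.63431·0.07372·-0.77824) = 47.27219°
λ₂ = λ₁ + atan2(sin θ sin δ cos φ₁, cos δ − sin φ₁ sin φ₂) = -112.16475°

112.165°W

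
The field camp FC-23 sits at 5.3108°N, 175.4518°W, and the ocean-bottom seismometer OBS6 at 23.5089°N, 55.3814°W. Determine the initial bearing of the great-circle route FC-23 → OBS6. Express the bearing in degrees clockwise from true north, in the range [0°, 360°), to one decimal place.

Δλ = 120.0704°
y = sin Δλ · cos φ₂ = 0.793580
x = cos φ₁ sin φ₂ − sin φ₁ cos φ₂ cos Δλ = 0.439707
θ = atan2(y, x) = 61.0100° → 61.0100° (mod 360°)

61.0°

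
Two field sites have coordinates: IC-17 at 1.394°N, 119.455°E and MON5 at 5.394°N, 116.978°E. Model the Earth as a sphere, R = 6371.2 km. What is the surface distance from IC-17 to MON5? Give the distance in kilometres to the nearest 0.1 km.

522.9 km

Δφ = 4.0000°,  Δλ = -2.4770°
a = sin²(Δφ/2) + cos φ₁ cos φ₂ sin²(Δλ/2) = 0.001683
c = 2·arcsin(√a) = 0.082070 rad = 4.7023°
d = R·c = 6371.2 × 0.082070 = 522.9 km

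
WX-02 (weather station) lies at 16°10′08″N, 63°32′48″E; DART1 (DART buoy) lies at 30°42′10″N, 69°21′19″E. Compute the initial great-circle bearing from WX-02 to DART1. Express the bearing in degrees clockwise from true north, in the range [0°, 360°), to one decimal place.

WX-02: φ = +16.16889°, λ = +63.54667°
DART1: φ = +30.70278°, λ = +69.35528°
Δλ = 5.8086°
y = sin Δλ · cos φ₂ = 0.087020
x = cos φ₁ sin φ₂ − sin φ₁ cos φ₂ cos Δλ = 0.252182
θ = atan2(y, x) = 19.0378° → 19.0378° (mod 360°)

19.0°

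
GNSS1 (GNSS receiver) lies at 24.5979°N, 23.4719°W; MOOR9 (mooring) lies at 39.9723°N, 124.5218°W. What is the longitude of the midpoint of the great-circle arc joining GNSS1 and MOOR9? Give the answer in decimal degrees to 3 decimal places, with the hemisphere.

Bx = cos φ₂ cos Δλ = -0.146883,  By = cos φ₂ sin Δλ = -0.752147
φₘ = atan2(sin φ₁ + sin φ₂, √((cos φ₁ + Bx)² + By²)) = 44.66950°
λₘ = λ₁ + atan2(By, cos φ₁ + Bx) = -68.08522°

68.085°W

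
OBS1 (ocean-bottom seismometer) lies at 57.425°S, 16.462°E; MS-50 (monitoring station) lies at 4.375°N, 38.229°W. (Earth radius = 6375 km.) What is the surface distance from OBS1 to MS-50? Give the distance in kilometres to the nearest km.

8429 km

Δφ = 61.8000°,  Δλ = -54.6910°
a = sin²(Δφ/2) + cos φ₁ cos φ₂ sin²(Δλ/2) = 0.377000
c = 2·arcsin(√a) = 1.322246 rad = 75.7591°
d = R·c = 6375 × 1.322246 = 8429.3 km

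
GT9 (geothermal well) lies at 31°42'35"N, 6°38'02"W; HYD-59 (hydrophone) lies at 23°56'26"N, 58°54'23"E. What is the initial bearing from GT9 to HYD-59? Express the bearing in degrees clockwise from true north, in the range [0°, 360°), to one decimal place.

80.0°

GT9: φ = +31.70972°, λ = -6.63389°
HYD-59: φ = +23.94056°, λ = +58.90639°
Δλ = 65.5403°
y = sin Δλ · cos φ₂ = 0.831941
x = cos φ₁ sin φ₂ − sin φ₁ cos φ₂ cos Δλ = 0.146304
θ = atan2(y, x) = 80.0260° → 80.0260° (mod 360°)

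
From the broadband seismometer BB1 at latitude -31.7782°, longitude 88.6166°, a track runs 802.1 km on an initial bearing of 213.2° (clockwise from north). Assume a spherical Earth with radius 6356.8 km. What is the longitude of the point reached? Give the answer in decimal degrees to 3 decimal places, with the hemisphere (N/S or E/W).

83.618°E

δ = d/R = 802.1/6356.8 = 0.126180 rad
φ₂ = arcsin(sin φ₁ cos δ + cos φ₁ sin δ cos θ)
   = arcsin(-0.52663·0.99205 + 0.85009·0.12585·-0.83676) = -37.73156°
λ₂ = λ₁ + atan2(sin θ sin δ cos φ₁, cos δ − sin φ₁ sin φ₂) = 83.61820°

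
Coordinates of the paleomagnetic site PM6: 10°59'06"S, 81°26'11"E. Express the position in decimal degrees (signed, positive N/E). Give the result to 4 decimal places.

lat: 10.9850° S → -10.9850°
lon: 81.4364° E → +81.4364°

-10.9850°, +81.4364°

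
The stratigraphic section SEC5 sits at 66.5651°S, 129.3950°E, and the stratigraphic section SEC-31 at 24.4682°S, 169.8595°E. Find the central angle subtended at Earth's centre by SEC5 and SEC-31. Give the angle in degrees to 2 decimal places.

49.05°

Δφ = 42.0969°,  Δλ = 40.4645°
a = sin²(Δφ/2) + cos φ₁ cos φ₂ sin²(Δλ/2) = 0.172286
c = 2·arcsin(√a) = 0.856048 rad = 49.0479°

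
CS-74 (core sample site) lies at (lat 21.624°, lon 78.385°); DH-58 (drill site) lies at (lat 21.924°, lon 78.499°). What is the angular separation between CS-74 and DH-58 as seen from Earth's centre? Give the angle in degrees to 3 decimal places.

0.318°

Δφ = 0.3000°,  Δλ = 0.1140°
a = sin²(Δφ/2) + cos φ₁ cos φ₂ sin²(Δλ/2) = 0.000008
c = 2·arcsin(√a) = 0.005552 rad = 0.3181°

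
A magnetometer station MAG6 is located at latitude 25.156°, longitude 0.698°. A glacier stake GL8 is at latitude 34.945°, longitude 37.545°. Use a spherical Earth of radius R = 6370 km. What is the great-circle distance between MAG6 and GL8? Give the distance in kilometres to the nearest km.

3686 km

Δφ = 9.7890°,  Δλ = 36.8470°
a = sin²(Δφ/2) + cos φ₁ cos φ₂ sin²(Δλ/2) = 0.081386
c = 2·arcsin(√a) = 0.578604 rad = 33.1515°
d = R·c = 6370 × 0.578604 = 3685.7 km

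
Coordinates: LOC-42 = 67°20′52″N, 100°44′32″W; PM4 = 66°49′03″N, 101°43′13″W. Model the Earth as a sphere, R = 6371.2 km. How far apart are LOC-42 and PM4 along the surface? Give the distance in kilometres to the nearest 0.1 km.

72.6 km

LOC-42: φ = +67.34778°, λ = -100.74222°
PM4: φ = +66.81750°, λ = -101.72028°
Δφ = -0.5303°,  Δλ = -0.9781°
a = sin²(Δφ/2) + cos φ₁ cos φ₂ sin²(Δλ/2) = 0.000032
c = 2·arcsin(√a) = 0.011395 rad = 0.6529°
d = R·c = 6371.2 × 0.011395 = 72.6 km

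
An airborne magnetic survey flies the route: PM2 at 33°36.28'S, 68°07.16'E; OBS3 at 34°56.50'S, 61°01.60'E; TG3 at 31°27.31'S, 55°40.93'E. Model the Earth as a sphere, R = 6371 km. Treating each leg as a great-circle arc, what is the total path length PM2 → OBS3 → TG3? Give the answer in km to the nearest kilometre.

1299 km

PM2: φ = -33.60467°, λ = +68.11933°
OBS3: φ = -34.94167°, λ = +61.02667°
TG3: φ = -31.45517°, λ = +55.68217°
PM2→OBS3: c = 0.104898 rad, d = 668.30 km
OBS3→TG3: c = 0.098943 rad, d = 630.36 km
Total = 668.30 + 630.36 = 1298.67 km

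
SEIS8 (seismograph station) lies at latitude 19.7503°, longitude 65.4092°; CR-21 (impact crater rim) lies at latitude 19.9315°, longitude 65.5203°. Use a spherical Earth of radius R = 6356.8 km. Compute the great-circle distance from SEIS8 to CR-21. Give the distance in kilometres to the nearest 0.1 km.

Δφ = 0.1812°,  Δλ = 0.1111°
a = sin²(Δφ/2) + cos φ₁ cos φ₂ sin²(Δλ/2) = 0.000003
c = 2·arcsin(√a) = 0.003651 rad = 0.2092°
d = R·c = 6356.8 × 0.003651 = 23.2 km

23.2 km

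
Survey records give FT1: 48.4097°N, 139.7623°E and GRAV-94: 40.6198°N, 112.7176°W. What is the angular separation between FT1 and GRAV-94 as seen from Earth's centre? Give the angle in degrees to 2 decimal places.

Δφ = -7.7899°,  Δλ = 107.5201°
a = sin²(Δφ/2) + cos φ₁ cos φ₂ sin²(Δλ/2) = 0.332382
c = 2·arcsin(√a) = 1.228940 rad = 70.4131°

70.41°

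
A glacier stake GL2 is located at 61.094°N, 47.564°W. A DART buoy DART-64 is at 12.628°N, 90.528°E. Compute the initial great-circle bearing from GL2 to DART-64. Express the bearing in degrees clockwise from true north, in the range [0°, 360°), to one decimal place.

Δλ = 138.0920°
y = sin Δλ · cos φ₂ = 0.651779
x = cos φ₁ sin φ₂ − sin φ₁ cos φ₂ cos Δλ = 0.741415
θ = atan2(y, x) = 41.3188° → 41.3188° (mod 360°)

41.3°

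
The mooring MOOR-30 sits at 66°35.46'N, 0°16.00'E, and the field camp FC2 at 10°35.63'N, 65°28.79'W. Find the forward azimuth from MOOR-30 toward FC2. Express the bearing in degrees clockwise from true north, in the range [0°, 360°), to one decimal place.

MOOR-30: φ = +66.59100°, λ = +0.26667°
FC2: φ = +10.59383°, λ = -65.47983°
Δλ = -65.7465°
y = sin Δλ · cos φ₂ = -0.896197
x = cos φ₁ sin φ₂ − sin φ₁ cos φ₂ cos Δλ = -0.297499
θ = atan2(y, x) = -108.3640° → 251.6360° (mod 360°)

251.6°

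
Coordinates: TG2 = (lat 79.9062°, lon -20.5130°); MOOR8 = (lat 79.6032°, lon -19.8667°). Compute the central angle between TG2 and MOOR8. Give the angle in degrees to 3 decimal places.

0.324°

Δφ = -0.3030°,  Δλ = 0.6463°
a = sin²(Δφ/2) + cos φ₁ cos φ₂ sin²(Δλ/2) = 0.000008
c = 2·arcsin(√a) = 0.005656 rad = 0.3241°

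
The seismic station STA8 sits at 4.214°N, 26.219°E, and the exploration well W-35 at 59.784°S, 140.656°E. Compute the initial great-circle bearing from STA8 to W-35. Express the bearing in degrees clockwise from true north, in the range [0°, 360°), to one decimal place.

Δλ = 114.4370°
y = sin Δλ · cos φ₂ = 0.458177
x = cos φ₁ sin φ₂ − sin φ₁ cos φ₂ cos Δλ = -0.846500
θ = atan2(y, x) = 151.5750° → 151.5750° (mod 360°)

151.6°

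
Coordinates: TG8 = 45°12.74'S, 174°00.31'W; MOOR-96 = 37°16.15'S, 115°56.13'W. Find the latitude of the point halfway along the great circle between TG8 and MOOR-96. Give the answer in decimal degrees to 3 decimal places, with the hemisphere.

45.061°S

TG8: φ = -45.21233°, λ = -174.00517°
MOOR-96: φ = -37.26917°, λ = -115.93550°
Bx = cos φ₂ cos Δλ = 0.420889,  By = cos φ₂ sin Δλ = 0.675388
φₘ = atan2(sin φ₁ + sin φ₂, √((cos φ₁ + Bx)² + By²)) = -45.06108°
λₘ = λ₁ + atan2(By, cos φ₁ + Bx) = -143.03518°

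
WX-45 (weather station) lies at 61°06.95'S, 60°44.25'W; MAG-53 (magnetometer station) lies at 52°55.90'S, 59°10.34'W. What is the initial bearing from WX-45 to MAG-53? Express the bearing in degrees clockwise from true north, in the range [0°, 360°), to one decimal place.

WX-45: φ = -61.11583°, λ = -60.73750°
MAG-53: φ = -52.93167°, λ = -59.17233°
Δλ = 1.5652°
y = sin Δλ · cos φ₂ = 0.016464
x = cos φ₁ sin φ₂ − sin φ₁ cos φ₂ cos Δλ = 0.142158
θ = atan2(y, x) = 6.6062° → 6.6062° (mod 360°)

6.6°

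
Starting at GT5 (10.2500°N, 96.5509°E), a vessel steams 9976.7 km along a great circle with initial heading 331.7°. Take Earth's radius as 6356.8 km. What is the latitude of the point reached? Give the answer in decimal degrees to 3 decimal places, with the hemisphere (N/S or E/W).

60.073°N

δ = d/R = 9976.7/6356.8 = 1.569453 rad
φ₂ = arcsin(sin φ₁ cos δ + cos φ₁ sin δ cos θ)
   = arcsin(0.17794·0.00134 + 0.98404·1.00000·0.88048) = 60.07323°
λ₂ = λ₁ + atan2(sin θ sin δ cos φ₁, cos δ − sin φ₁ sin φ₂) = -11.59251°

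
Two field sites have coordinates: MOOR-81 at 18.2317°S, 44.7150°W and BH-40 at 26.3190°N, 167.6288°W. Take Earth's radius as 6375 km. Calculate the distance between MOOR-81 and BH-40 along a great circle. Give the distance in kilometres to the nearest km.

14127 km

Δφ = 44.5507°,  Δλ = -122.9138°
a = sin²(Δφ/2) + cos φ₁ cos φ₂ sin²(Δλ/2) = 0.800656
c = 2·arcsin(√a) = 2.215939 rad = 126.9639°
d = R·c = 6375 × 2.215939 = 14126.6 km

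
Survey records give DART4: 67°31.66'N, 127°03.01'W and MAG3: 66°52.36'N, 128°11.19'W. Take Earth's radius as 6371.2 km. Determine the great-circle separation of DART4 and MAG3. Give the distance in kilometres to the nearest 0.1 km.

DART4: φ = +67.52767°, λ = -127.05017°
MAG3: φ = +66.87267°, λ = -128.18650°
Δφ = -0.6550°,  Δλ = -1.1363°
a = sin²(Δφ/2) + cos φ₁ cos φ₂ sin²(Δλ/2) = 0.000047
c = 2·arcsin(√a) = 0.013775 rad = 0.7892°
d = R·c = 6371.2 × 0.013775 = 87.8 km

87.8 km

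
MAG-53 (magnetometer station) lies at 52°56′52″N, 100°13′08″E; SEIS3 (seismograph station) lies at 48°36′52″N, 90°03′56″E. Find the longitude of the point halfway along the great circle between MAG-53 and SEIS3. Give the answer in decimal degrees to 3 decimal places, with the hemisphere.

94.906°E

MAG-53: φ = +52.94778°, λ = +100.21889°
SEIS3: φ = +48.61444°, λ = +90.06556°
Bx = cos φ₂ cos Δλ = 0.650769,  By = cos φ₂ sin Δλ = -0.116545
φₘ = atan2(sin φ₁ + sin φ₂, √((cos φ₁ + Bx)² + By²)) = 50.89115°
λₘ = λ₁ + atan2(By, cos φ₁ + Bx) = 94.90627°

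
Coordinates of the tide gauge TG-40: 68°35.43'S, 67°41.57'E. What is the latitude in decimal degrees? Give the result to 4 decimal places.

68.5905°S

68° + 35.43′/60 = 68 + 0.59050 = 68.5905°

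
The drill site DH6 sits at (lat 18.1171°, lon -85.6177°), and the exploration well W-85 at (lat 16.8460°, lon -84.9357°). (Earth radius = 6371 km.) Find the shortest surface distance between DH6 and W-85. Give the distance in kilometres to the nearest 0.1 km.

Δφ = -1.2711°,  Δλ = 0.6820°
a = sin²(Δφ/2) + cos φ₁ cos φ₂ sin²(Δλ/2) = 0.000155
c = 2·arcsin(√a) = 0.024921 rad = 1.4279°
d = R·c = 6371 × 0.024921 = 158.8 km

158.8 km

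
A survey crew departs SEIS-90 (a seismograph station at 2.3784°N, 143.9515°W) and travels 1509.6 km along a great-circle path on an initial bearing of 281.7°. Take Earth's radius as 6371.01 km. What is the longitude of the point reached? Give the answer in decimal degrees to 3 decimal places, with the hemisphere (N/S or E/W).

157.293°W

δ = d/R = 1509.6/6371.01 = 0.236948 rad
φ₂ = arcsin(sin φ₁ cos δ + cos φ₁ sin δ cos θ)
   = arcsin(0.04150·0.97206 + 0.99914·0.23474·0.20279) = 5.04282°
λ₂ = λ₁ + atan2(sin θ sin δ cos φ₁, cos δ − sin φ₁ sin φ₂) = -157.29293°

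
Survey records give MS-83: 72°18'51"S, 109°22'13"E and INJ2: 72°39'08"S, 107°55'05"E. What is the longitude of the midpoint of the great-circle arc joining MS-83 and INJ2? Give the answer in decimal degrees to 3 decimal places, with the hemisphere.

108.651°E

MS-83: φ = -72.31417°, λ = +109.37028°
INJ2: φ = -72.65222°, λ = +107.91806°
Bx = cos φ₂ cos Δλ = 0.298075,  By = cos φ₂ sin Δλ = -0.007557
φₘ = atan2(sin φ₁ + sin φ₂, √((cos φ₁ + Bx)² + By²)) = -72.48451°
λₘ = λ₁ + atan2(By, cos φ₁ + Bx) = 108.65095°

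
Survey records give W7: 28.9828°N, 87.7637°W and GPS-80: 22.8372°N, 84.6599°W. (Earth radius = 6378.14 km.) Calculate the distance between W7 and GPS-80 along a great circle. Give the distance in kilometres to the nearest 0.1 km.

Δφ = -6.1456°,  Δλ = 3.1038°
a = sin²(Δφ/2) + cos φ₁ cos φ₂ sin²(Δλ/2) = 0.003465
c = 2·arcsin(√a) = 0.117793 rad = 6.7490°
d = R·c = 6378.14 × 0.117793 = 751.3 km

751.3 km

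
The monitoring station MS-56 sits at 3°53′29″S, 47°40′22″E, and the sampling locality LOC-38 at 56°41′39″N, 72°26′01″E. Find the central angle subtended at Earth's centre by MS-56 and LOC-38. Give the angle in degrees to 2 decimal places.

63.85°

MS-56: φ = -3.89139°, λ = +47.67278°
LOC-38: φ = +56.69417°, λ = +72.43361°
Δφ = 60.5856°,  Δλ = 24.7608°
a = sin²(Δφ/2) + cos φ₁ cos φ₂ sin²(Δλ/2) = 0.279622
c = 2·arcsin(√a) = 1.114355 rad = 63.8478°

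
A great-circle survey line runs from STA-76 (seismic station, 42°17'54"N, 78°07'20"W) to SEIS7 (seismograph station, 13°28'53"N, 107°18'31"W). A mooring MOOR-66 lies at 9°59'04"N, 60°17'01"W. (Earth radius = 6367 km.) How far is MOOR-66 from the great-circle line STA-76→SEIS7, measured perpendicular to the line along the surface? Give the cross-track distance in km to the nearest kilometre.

3931 km

STA-76: φ = +42.29833°, λ = -78.12222°
SEIS7: φ = +13.48139°, λ = -107.30861°
MOOR-66: φ = +9.98444°, λ = -60.28361°
δ₁₃ = central angle STA-76→MOOR-66 = 0.626455 rad  (haversine)
θ₁₃ = bearing STA-76→MOOR-66 = 149.029°,  θ₁₂ = bearing STA-76→SEIS7 = 229.929°
dₓₜ = R·arcsin(sin δ₁₃ · sin(θ₁₃ − θ₁₂)) = 6367·arcsin(0.58628·sin(-80.899°)) = -3930.825 km
|dₓₜ| = 3930.825 km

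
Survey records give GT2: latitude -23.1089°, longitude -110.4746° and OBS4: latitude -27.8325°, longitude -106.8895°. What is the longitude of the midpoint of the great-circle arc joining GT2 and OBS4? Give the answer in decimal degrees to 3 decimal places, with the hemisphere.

Bx = cos φ₂ cos Δλ = 0.882586,  By = cos φ₂ sin Δλ = 0.055297
φₘ = atan2(sin φ₁ + sin φ₂, √((cos φ₁ + Bx)² + By²)) = -25.48159°
λₘ = λ₁ + atan2(By, cos φ₁ + Bx) = -108.71728°

108.717°W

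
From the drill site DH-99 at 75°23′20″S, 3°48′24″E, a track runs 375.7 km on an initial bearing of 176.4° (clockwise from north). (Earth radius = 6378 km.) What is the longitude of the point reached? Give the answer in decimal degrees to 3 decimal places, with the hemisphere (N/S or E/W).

4.893°E

DH-99: φ = -75.38889°, λ = +3.80667°
δ = d/R = 375.7/6378 = 0.058906 rad
φ₂ = arcsin(sin φ₁ cos δ + cos φ₁ sin δ cos θ)
   = arcsin(-0.96766·0.99827 + 0.25226·0.05887·-0.99803) = -78.75532°
λ₂ = λ₁ + atan2(sin θ sin δ cos φ₁, cos δ − sin φ₁ sin φ₂) = 4.89288°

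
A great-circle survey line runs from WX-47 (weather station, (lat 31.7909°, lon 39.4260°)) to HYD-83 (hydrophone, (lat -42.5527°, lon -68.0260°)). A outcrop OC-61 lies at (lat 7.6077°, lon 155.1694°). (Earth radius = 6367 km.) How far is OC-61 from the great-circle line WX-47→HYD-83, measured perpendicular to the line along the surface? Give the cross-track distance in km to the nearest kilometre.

δ₁₃ = central angle WX-47→OC-61 = 1.871492 rad  (haversine)
θ₁₃ = bearing WX-47→OC-61 = 69.190°,  θ₁₂ = bearing WX-47→HYD-83 = 236.882°
dₓₜ = R·arcsin(sin δ₁₃ · sin(θ₁₃ − θ₁₂)) = 6367·arcsin(0.95513·sin(-167.693°)) = -1305.390 km
|dₓₜ| = 1305.390 km

1305 km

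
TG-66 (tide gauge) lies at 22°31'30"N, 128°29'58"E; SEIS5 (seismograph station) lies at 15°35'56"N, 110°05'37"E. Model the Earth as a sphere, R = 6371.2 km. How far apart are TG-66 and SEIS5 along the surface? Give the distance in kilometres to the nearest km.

2080 km

TG-66: φ = +22.52500°, λ = +128.49944°
SEIS5: φ = +15.59889°, λ = +110.09361°
Δφ = -6.9261°,  Δλ = -18.4058°
a = sin²(Δφ/2) + cos φ₁ cos φ₂ sin²(Δλ/2) = 0.026405
c = 2·arcsin(√a) = 0.326442 rad = 18.7037°
d = R·c = 6371.2 × 0.326442 = 2079.8 km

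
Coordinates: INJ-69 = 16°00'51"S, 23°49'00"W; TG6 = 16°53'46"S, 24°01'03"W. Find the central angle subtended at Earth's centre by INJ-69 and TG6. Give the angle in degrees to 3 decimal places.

0.903°

INJ-69: φ = -16.01417°, λ = -23.81667°
TG6: φ = -16.89611°, λ = -24.01750°
Δφ = -0.8819°,  Δλ = -0.2008°
a = sin²(Δφ/2) + cos φ₁ cos φ₂ sin²(Δλ/2) = 0.000062
c = 2·arcsin(√a) = 0.015756 rad = 0.9027°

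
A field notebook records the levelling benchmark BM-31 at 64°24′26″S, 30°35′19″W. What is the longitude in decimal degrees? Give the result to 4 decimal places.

30.5886°W

30° + 35′/60 + 19″/3600 = 30 + 0.58333 + 0.00528 = 30.5886°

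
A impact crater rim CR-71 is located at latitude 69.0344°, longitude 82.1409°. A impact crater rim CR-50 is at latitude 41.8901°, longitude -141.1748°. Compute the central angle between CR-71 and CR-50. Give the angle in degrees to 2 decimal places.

64.55°

Δφ = -27.1443°,  Δλ = 136.6843°
a = sin²(Δφ/2) + cos φ₁ cos φ₂ sin²(Δλ/2) = 0.285151
c = 2·arcsin(√a) = 1.126638 rad = 64.5516°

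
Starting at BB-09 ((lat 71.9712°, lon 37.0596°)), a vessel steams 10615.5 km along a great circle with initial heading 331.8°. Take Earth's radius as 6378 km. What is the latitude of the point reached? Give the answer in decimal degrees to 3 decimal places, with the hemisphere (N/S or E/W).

10.527°N

δ = d/R = 10615.5/6378 = 1.664393 rad
φ₂ = arcsin(sin φ₁ cos δ + cos φ₁ sin δ cos θ)
   = arcsin(0.95090·-0.09346 + 0.30950·0.99562·0.88130) = 10.52670°
λ₂ = λ₁ + atan2(sin θ sin δ cos φ₁, cos δ − sin φ₁ sin φ₂) = -114.35056°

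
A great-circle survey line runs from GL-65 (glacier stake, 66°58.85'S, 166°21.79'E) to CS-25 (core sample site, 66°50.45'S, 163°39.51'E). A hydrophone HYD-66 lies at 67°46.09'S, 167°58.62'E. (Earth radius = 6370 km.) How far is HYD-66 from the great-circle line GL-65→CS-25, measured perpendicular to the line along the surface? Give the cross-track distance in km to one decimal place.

GL-65: φ = -66.98083°, λ = +166.36317°
CS-25: φ = -66.84083°, λ = +163.65850°
HYD-66: φ = -67.76817°, λ = +167.97700°
δ₁₃ = central angle GL-65→HYD-66 = 0.017499 rad  (haversine)
θ₁₃ = bearing GL-65→HYD-66 = 142.485°,  θ₁₂ = bearing GL-65→CS-25 = 276.274°
dₓₜ = R·arcsin(sin δ₁₃ · sin(θ₁₃ − θ₁₂)) = 6370·arcsin(0.01750·sin(-133.788°)) = -80.466 km
|dₓₜ| = 80.466 km

80.5 km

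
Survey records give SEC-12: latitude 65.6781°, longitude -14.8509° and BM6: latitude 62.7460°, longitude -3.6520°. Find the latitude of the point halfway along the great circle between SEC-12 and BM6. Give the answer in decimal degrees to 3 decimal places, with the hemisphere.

64.319°N

Bx = cos φ₂ cos Δλ = 0.449216,  By = cos φ₂ sin Δλ = 0.088938
φₘ = atan2(sin φ₁ + sin φ₂, √((cos φ₁ + Bx)² + By²)) = 64.31894°
λₘ = λ₁ + atan2(By, cos φ₁ + Bx) = -8.95390°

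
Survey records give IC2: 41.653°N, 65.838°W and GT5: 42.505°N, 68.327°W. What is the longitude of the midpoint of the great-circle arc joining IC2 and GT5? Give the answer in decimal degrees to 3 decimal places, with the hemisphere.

67.074°W

Bx = cos φ₂ cos Δλ = 0.736523,  By = cos φ₂ sin Δλ = -0.032016
φₘ = atan2(sin φ₁ + sin φ₂, √((cos φ₁ + Bx)² + By²)) = 42.08572°
λₘ = λ₁ + atan2(By, cos φ₁ + Bx) = -67.07414°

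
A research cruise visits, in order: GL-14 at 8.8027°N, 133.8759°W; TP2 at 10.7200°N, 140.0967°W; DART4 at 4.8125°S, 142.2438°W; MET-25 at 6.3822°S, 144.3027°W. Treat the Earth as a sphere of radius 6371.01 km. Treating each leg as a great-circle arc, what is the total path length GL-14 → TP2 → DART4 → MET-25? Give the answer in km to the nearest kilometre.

2745 km

GL-14→TP2: c = 0.112105 rad, d = 714.23 km
TP2→DART4: c = 0.273648 rad, d = 1743.42 km
DART4→MET-25: c = 0.045050 rad, d = 287.01 km
Total = 714.23 + 1743.42 + 287.01 = 2744.66 km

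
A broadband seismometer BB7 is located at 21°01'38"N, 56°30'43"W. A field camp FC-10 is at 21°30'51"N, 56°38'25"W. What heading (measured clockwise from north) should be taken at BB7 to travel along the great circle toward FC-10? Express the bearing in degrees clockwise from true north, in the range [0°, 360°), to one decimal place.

BB7: φ = +21.02722°, λ = -56.51194°
FC-10: φ = +21.51417°, λ = -56.64028°
Δλ = -0.1283°
y = sin Δλ · cos φ₂ = -0.002084
x = cos φ₁ sin φ₂ − sin φ₁ cos φ₂ cos Δλ = 0.008500
θ = atan2(y, x) = -13.7752° → 346.2248° (mod 360°)

346.2°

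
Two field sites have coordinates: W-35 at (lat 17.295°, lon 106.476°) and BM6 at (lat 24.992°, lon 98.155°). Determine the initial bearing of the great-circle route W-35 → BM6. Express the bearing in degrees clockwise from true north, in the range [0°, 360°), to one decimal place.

316.2°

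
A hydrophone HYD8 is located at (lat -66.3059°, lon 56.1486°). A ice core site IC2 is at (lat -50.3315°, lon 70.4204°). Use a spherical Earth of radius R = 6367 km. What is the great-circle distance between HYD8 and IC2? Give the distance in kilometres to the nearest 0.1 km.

Δφ = 15.9744°,  Δλ = 14.2718°
a = sin²(Δφ/2) + cos φ₁ cos φ₂ sin²(Δλ/2) = 0.023266
c = 2·arcsin(√a) = 0.306260 rad = 17.5474°
d = R·c = 6367 × 0.306260 = 1950.0 km

1950.0 km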